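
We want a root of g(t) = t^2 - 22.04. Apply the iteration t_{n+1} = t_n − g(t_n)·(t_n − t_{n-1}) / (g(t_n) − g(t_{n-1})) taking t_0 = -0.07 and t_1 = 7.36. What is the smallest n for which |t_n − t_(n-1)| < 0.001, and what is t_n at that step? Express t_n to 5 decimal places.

n = 7, t_n = 4.69468

g(-0.07) = -22.0351000, g(7.36) = 32.1296000
t_2 = 7.3600000 − 32.1296000·(7.4300000)/(54.1647000) = 2.9526475;  |Δ| = 4.4073525
g(2.9526475) = -13.3218730
t_3 = 2.9526475 − (-13.3218730)·(-4.4073525)/(-45.4514730) = 4.2444470;  |Δ| = 1.2917995
g(4.2444470) = -4.0246699
t_4 = 4.2444470 − (-4.0246699)·(1.2917995)/(9.2972031) = 4.8036546;  |Δ| = 0.5592076
g(4.8036546) = 1.0350972
t_5 = 4.8036546 − 1.0350972·(0.5592076)/(5.0597671) = 4.6892552;  |Δ| = 0.1143994
g(4.6892552) = -0.0508858
t_6 = 4.6892552 − (-0.0508858)·(-0.1143994)/(-1.0859830) = 4.6946156;  |Δ| = 0.0053604
g(4.6946156) = -0.0005845
t_7 = 4.6946156 − (-0.0005845)·(0.0053604)/(0.0503013) = 4.6946779;  |Δ| = 0.0000623
|t_7 − t_6| = 0.0000623 < 0.001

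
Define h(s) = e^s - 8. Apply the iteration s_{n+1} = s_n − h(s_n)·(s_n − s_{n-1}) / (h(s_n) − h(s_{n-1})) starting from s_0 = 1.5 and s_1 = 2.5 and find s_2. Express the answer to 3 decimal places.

h(1.5) = -3.51831, h(2.5) = 4.18249
s_2 = 2.50000 − 4.18249·(2.50000 − 1.50000) / (4.18249 − (-3.51831)) = 2.50000 − (4.18249)/(7.70080) = 1.95688

1.957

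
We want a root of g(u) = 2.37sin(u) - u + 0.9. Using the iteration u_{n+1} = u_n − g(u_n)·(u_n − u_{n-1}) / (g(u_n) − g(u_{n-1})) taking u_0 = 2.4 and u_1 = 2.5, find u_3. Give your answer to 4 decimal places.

g(2.4) = 0.100848, g(2.5) = -0.181621
u_2 = 2.500000 − (-0.181621)·(2.500000 − 2.400000) / (-0.181621 − 0.100848) = 2.500000 − (-0.018162)/(-0.282469) = 2.435702
g(2.435702) = 0.001744
u_3 = 2.435702 − 0.001744·(2.435702 − 2.500000) / (0.001744 − (-0.181621)) = 2.435702 − (-0.000112)/(0.183365) = 2.436314

2.4363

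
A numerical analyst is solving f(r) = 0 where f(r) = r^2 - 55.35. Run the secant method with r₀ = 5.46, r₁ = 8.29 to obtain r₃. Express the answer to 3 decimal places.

f(5.46) = -25.53840, f(8.29) = 13.37410
r₂ = 8.29000 − 13.37410·(8.29000 − 5.46000) / (13.37410 − (-25.53840)) = 8.29000 − (37.84870)/(38.91250) = 7.31734
f(7.31734) = -1.80656
r₃ = 7.31734 − (-1.80656)·(7.31734 − 8.29000) / (-1.80656 − 13.37410) = 7.31734 − (1.75717)/(-15.18066) = 7.43309

7.433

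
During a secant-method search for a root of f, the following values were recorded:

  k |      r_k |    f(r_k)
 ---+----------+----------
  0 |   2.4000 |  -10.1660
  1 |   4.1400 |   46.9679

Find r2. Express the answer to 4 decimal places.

r2 = 4.1400 − 46.9679·(4.1400 − 2.4000) / (46.9679 − (-10.1660))
   = 4.1400 − (81.724146)/(57.133900) = 2.709603

2.7096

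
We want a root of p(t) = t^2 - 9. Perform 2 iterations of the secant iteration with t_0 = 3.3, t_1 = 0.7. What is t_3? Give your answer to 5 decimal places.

3.11247

p(3.3) = 1.8900000, p(0.7) = -8.5100000
t_2 = 0.7000000 − (-8.5100000)·(0.7000000 − 3.3000000) / (-8.5100000 − 1.8900000) = 0.7000000 − (22.1260000)/(-10.4000000) = 2.8275000
p(2.8275000) = -1.0052438
t_3 = 2.8275000 − (-1.0052438)·(2.8275000 − 0.7000000) / (-1.0052438 − (-8.5100000)) = 2.8275000 − (-2.1386561)/(7.5047562) = 3.1124734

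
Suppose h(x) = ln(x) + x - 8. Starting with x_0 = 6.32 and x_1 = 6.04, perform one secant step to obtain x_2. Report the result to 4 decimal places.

6.1791

h(6.32) = 0.163719, h(6.04) = -0.161596
x_2 = 6.040000 − (-0.161596)·(6.040000 − 6.320000) / (-0.161596 − 0.163719) = 6.040000 − (0.045247)/(-0.325315) = 6.179086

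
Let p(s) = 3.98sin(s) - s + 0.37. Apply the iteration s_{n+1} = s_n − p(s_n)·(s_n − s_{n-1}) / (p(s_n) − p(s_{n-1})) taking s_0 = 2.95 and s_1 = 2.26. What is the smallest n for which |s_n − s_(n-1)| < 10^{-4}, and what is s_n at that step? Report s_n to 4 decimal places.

n = 5, s_n = 2.5592

p(2.95) = -1.822118, p(2.26) = 1.181576
s_2 = 2.260000 − 1.181576·(-0.690000)/(3.003693) = 2.531428;  |Δ| = 0.271428
p(2.531428) = 0.119121
s_3 = 2.531428 − 0.119121·(0.271428)/(-1.062455) = 2.561860;  |Δ| = 0.030432
p(2.561860) = -0.011616
s_4 = 2.561860 − (-0.011616)·(0.030432)/(-0.130737) = 2.559156;  |Δ| = 0.002704
p(2.559156) = 0.000083
s_5 = 2.559156 − 0.000083·(-0.002704)/(0.011699) = 2.559176;  |Δ| = 0.000019
|s_5 − s_4| = 0.000019 < 10^{-4}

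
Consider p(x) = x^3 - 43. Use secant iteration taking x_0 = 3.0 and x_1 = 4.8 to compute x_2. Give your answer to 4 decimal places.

3.3445

p(3.0) = -16.000000, p(4.8) = 67.592000
x_2 = 4.800000 − 67.592000·(4.800000 − 3.000000) / (67.592000 − (-16.000000)) = 4.800000 − (121.665600)/(83.592000) = 3.344531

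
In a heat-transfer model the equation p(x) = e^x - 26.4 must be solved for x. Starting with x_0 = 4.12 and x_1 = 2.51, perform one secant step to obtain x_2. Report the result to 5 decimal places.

2.97073

p(4.12) = 35.1592423, p(2.51) = -14.0950699
x_2 = 2.5100000 − (-14.0950699)·(2.5100000 − 4.1200000) / (-14.0950699 − 35.1592423) = 2.5100000 − (22.6930626)/(-49.2543122) = 2.9707325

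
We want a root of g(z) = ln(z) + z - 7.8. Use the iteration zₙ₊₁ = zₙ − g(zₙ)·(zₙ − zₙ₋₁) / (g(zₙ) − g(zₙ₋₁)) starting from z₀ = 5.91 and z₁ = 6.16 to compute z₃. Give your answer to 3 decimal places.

6.007

g(5.91) = -0.11335, g(6.16) = 0.17808
z₂ = 6.16000 − 0.17808·(6.16000 − 5.91000) / (0.17808 − (-0.11335)) = 6.16000 − (0.04452)/(0.29143) = 6.00724
g(6.00724) = 0.00020
z₃ = 6.00724 − 0.00020·(6.00724 − 6.16000) / (0.00020 − 0.17808) = 6.00724 − (-0.00003)/(-0.17787) = 6.00706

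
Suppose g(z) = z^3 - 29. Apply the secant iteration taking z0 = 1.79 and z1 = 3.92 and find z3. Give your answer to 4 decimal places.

2.9801

g(1.79) = -23.264661, g(3.92) = 31.236288
z2 = 3.920000 − 31.236288·(3.920000 − 1.790000) / (31.236288 − (-23.264661)) = 3.920000 − (66.533293)/(54.500949) = 2.699227
g(2.699227) = -9.333903
z3 = 2.699227 − (-9.333903)·(2.699227 − 3.920000) / (-9.333903 − 31.236288) = 2.699227 − (11.394578)/(-40.570191) = 2.980088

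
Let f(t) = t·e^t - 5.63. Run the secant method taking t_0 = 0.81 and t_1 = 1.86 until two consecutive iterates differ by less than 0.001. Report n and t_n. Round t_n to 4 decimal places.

f(0.81) = -3.809195, f(1.86) = 6.318150
t_2 = 1.860000 − 6.318150·(1.050000)/(10.127345) = 1.204936;  |Δ| = 0.655064
f(1.204936) = -1.609675
t_3 = 1.204936 − (-1.609675)·(-0.655064)/(-7.927826) = 1.337941;  |Δ| = 0.133005
f(1.337941) = -0.530854
t_4 = 1.337941 − (-0.530854)·(0.133005)/(1.078821) = 1.403389;  |Δ| = 0.065448
f(1.403389) = 0.080340
t_5 = 1.403389 − 0.080340·(0.065448)/(0.611194) = 1.394786;  |Δ| = 0.008603
f(1.394786) = -0.003280
t_6 = 1.394786 − (-0.003280)·(-0.008603)/(-0.083620) = 1.395123;  |Δ| = 0.000337
|t_6 − t_5| = 0.000337 < 0.001

n = 6, t_n = 1.3951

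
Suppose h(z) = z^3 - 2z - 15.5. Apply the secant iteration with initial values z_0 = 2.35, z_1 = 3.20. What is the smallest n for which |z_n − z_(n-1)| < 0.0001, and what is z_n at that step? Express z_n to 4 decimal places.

h(2.35) = -7.222125, h(3.20) = 10.868000
z_2 = 3.200000 − 10.868000·(0.850000)/(18.090125) = 2.689346;  |Δ| = 0.510654
h(2.689346) = -1.427783
z_3 = 2.689346 − (-1.427783)·(-0.510654)/(-12.295783) = 2.748643;  |Δ| = 0.059297
h(2.748643) = -0.231188
z_4 = 2.748643 − (-0.231188)·(0.059297)/(1.196594) = 2.760099;  |Δ| = 0.011456
h(2.760099) = 0.006645
z_5 = 2.760099 − 0.006645·(0.011456)/(0.237834) = 2.759779;  |Δ| = 0.000320
h(2.759779) = -0.000029
z_6 = 2.759779 − (-0.000029)·(-0.000320)/(-0.006675) = 2.759781;  |Δ| = 0.000001
|z_6 − z_5| = 0.000001 < 0.0001

n = 6, z_n = 2.7598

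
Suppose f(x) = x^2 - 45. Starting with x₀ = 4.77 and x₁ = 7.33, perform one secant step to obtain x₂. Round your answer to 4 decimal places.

f(4.77) = -22.247100, f(7.33) = 8.728900
x₂ = 7.330000 − 8.728900·(7.330000 − 4.770000) / (8.728900 − (-22.247100)) = 7.330000 − (22.345984)/(30.976000) = 6.608603

6.6086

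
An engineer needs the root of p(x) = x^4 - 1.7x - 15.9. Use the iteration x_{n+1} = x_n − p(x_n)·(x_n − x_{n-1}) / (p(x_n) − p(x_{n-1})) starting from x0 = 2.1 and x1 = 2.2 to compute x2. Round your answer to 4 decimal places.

p(2.1) = -0.021900, p(2.2) = 3.785600
x2 = 2.200000 − 3.785600·(2.200000 − 2.100000) / (3.785600 − (-0.021900)) = 2.200000 − (0.378560)/(3.807500) = 2.100575

2.1006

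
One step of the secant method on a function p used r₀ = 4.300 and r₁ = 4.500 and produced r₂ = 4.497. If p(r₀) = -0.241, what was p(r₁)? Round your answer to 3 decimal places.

0.004

The secant line through (4.300, -0.241) and (4.500, p(r₁)) crosses zero at r₂ = 4.497.
So (4.300, -0.241), (4.500, p(r₁)), (4.497, 0) are collinear:
p(r₁) = -0.241 · (4.500 − 4.497) / (4.300 − 4.497) = -0.241 · (0.00300)/(-0.19700) = 0.00367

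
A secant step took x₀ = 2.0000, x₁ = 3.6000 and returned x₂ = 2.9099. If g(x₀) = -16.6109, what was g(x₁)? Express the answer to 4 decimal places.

12.5983

The secant line through (2.0000, -16.6109) and (3.6000, g(x₁)) crosses zero at x₂ = 2.9099.
So (2.0000, -16.6109), (3.6000, g(x₁)), (2.9099, 0) are collinear:
g(x₁) = -16.6109 · (3.6000 − 2.9099) / (2.0000 − 2.9099) = -16.6109 · (0.690100)/(-0.909900) = 12.598288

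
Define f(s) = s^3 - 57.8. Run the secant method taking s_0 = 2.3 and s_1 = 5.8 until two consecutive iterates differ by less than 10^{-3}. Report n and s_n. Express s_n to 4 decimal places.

n = 7, s_n = 3.8664

f(2.3) = -45.633000, f(5.8) = 137.312000
s_2 = 5.800000 − 137.312000·(3.500000)/(182.945000) = 3.173025;  |Δ| = 2.626975
f(3.173025) = -25.853716
s_3 = 3.173025 − (-25.853716)·(-2.626975)/(-163.165716) = 3.589271;  |Δ| = 0.416246
f(3.589271) = -11.559915
s_4 = 3.589271 − (-11.559915)·(0.416246)/(14.293801) = 3.925904;  |Δ| = 0.336633
f(3.925904) = 2.708861
s_5 = 3.925904 − 2.708861·(0.336633)/(14.268776) = 3.861996;  |Δ| = 0.063908
f(3.861996) = -0.198297
s_6 = 3.861996 − (-0.198297)·(-0.063908)/(-2.907158) = 3.866355;  |Δ| = 0.004359
f(3.866355) = -0.003025
s_7 = 3.866355 − (-0.003025)·(0.004359)/(0.195272) = 3.866422;  |Δ| = 0.000068
|s_7 − s_6| = 0.000068 < 10^{-3}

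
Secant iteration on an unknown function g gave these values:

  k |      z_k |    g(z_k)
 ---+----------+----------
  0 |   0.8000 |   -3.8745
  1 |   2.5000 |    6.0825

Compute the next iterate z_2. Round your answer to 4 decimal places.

z_2 = 2.5000 − 6.0825·(2.5000 − 0.8000) / (6.0825 − (-3.8745))
   = 2.5000 − (10.340250)/(9.957000) = 1.461509

1.4615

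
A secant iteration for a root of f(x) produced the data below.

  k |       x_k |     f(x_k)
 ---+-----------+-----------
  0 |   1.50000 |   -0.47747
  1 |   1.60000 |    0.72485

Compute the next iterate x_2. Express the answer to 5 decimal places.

1.53971

x_2 = 1.60000 − 0.72485·(1.60000 − 1.50000) / (0.72485 − (-0.47747))
   = 1.60000 − (0.0724850)/(1.2023200) = 1.5397124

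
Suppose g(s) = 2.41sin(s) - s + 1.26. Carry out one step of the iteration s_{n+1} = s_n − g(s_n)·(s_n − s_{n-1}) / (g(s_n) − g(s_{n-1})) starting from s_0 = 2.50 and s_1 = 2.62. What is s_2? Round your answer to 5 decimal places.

g(2.50) = 0.2023179, g(2.62) = -0.1591894
s_2 = 2.6200000 − (-0.1591894)·(2.6200000 − 2.5000000) / (-0.1591894 − 0.2023179) = 2.6200000 − (-0.0191027)/(-0.3615073) = 2.5671581

2.56716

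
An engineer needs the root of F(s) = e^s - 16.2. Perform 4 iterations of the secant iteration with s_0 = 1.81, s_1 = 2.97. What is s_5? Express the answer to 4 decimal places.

2.7850

F(1.81) = -10.089553, F(2.97) = 3.291920
s_2 = 2.970000 − 3.291920·(2.970000 − 1.810000) / (3.291920 − (-10.089553)) = 2.970000 − (3.818627)/(13.381472) = 2.684633
F(2.684633) = -1.547173
s_3 = 2.684633 − (-1.547173)·(2.684633 − 2.970000) / (-1.547173 − 3.291920) = 2.684633 − (0.441512)/(-4.839093) = 2.775872
F(2.775872) = -0.147384
s_4 = 2.775872 − (-0.147384)·(2.775872 − 2.684633) / (-0.147384 − (-1.547173)) = 2.775872 − (-0.013447)/(1.399789) = 2.785478
F(2.785478) = 0.007569
s_5 = 2.785478 − 0.007569·(2.785478 − 2.775872) / (0.007569 − (-0.147384)) = 2.785478 − (0.000073)/(0.154953) = 2.785009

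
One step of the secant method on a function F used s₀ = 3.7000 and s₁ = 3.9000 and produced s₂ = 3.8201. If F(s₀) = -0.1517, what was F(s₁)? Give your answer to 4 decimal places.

The secant line through (3.7000, -0.1517) and (3.9000, F(s₁)) crosses zero at s₂ = 3.8201.
So (3.7000, -0.1517), (3.9000, F(s₁)), (3.8201, 0) are collinear:
F(s₁) = -0.1517 · (3.9000 − 3.8201) / (3.7000 − 3.8201) = -0.1517 · (0.079900)/(-0.120100) = 0.100923

0.1009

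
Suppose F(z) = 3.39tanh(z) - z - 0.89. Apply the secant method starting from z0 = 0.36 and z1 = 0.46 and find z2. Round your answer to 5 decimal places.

F(0.36) = -0.0797244, F(0.46) = 0.1079855
z2 = 0.4600000 − 0.1079855·(0.4600000 − 0.3600000) / (0.1079855 − (-0.0797244)) = 0.4600000 − (0.0107985)/(0.1877099) = 0.4024721

0.40247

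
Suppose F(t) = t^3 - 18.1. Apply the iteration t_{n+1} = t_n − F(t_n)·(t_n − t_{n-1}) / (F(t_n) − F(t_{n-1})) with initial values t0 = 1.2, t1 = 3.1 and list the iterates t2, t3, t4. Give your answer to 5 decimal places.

F(1.2) = -16.3720000, F(3.1) = 11.6910000
t2 = 3.1000000 − 11.6910000·(3.1000000 − 1.2000000) / (11.6910000 − (-16.3720000)) = 3.1000000 − (22.2129000)/(28.0630000) = 2.3084631
F(2.3084631) = -5.7981958
t3 = 2.3084631 − (-5.7981958)·(2.3084631 − 3.1000000) / (-5.7981958 − 11.6910000) = 2.3084631 − (4.5894859)/(-17.4891958) = 2.5708815
F(2.5708815) = -1.1079353
t4 = 2.5708815 − (-1.1079353)·(2.5708815 − 2.3084631) / (-1.1079353 − (-5.7981958)) = 2.5708815 − (-0.2907426)/(4.6902605) = 2.6328700

2.30846, 2.57088, 2.63287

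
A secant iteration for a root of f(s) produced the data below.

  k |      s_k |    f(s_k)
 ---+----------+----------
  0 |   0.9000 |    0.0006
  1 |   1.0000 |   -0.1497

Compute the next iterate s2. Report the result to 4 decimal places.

s2 = 1.0000 − (-0.1497)·(1.0000 − 0.9000) / (-0.1497 − 0.0006)
   = 1.0000 − (-0.014970)/(-0.150300) = 0.900399

0.9004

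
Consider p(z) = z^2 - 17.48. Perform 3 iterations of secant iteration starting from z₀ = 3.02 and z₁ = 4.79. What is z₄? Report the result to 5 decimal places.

4.18098

p(3.02) = -8.3596000, p(4.79) = 5.4641000
z₂ = 4.7900000 − 5.4641000·(4.7900000 − 3.0200000) / (5.4641000 − (-8.3596000)) = 4.7900000 − (9.6714570)/(13.8237000) = 4.0903713
p(4.0903713) = -0.7488625
z₃ = 4.0903713 − (-0.7488625)·(4.0903713 − 4.7900000) / (-0.7488625 − 5.4641000) = 4.0903713 − (0.5239257)/(-6.2129625) = 4.1746992
p(4.1746992) = -0.0518870
z₄ = 4.1746992 − (-0.0518870)·(4.1746992 − 4.0903713) / (-0.0518870 − (-0.7488625)) = 4.1746992 − (-0.0043755)/(0.6969755) = 4.1809770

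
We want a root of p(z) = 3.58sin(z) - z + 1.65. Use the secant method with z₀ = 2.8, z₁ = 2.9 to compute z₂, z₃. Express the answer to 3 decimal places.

p(2.8) = 0.04926, p(2.9) = -0.39349
z₂ = 2.90000 − (-0.39349)·(2.90000 − 2.80000) / (-0.39349 − 0.04926) = 2.90000 − (-0.03935)/(-0.44274) = 2.81113
p(2.81113) = 0.00053
z₃ = 2.81113 − 0.00053·(2.81113 − 2.90000) / (0.00053 − (-0.39349)) = 2.81113 − (-0.00005)/(0.39402) = 2.81125

2.811, 2.811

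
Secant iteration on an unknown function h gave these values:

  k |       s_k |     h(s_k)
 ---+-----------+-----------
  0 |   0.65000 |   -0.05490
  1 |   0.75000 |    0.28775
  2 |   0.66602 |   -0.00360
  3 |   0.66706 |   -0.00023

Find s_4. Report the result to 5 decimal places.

s_4 = 0.66706 − (-0.00023)·(0.66706 − 0.66602) / (-0.00023 − (-0.00360))
   = 0.66706 − (-0.0000002)/(0.0033700) = 0.6671310

0.66713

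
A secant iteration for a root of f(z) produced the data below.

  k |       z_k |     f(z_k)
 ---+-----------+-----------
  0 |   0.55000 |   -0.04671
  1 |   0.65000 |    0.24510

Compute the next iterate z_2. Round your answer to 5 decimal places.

z_2 = 0.65000 − 0.24510·(0.65000 − 0.55000) / (0.24510 − (-0.04671))
   = 0.65000 − (0.0245100)/(0.2918100) = 0.5660070

0.56601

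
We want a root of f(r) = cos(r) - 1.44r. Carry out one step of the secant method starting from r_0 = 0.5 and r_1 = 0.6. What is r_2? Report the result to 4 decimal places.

0.5803

f(0.5) = 0.157583, f(0.6) = -0.038664
r_2 = 0.600000 − (-0.038664)·(0.600000 − 0.500000) / (-0.038664 − 0.157583) = 0.600000 − (-0.003866)/(-0.196247) = 0.580298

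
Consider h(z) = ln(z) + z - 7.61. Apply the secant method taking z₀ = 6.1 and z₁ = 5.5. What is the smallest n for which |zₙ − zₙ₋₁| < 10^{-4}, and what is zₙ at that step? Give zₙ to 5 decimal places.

h(6.1) = 0.2982888, h(5.5) = -0.4052519
z₂ = 5.5000000 − (-0.4052519)·(-0.6000000)/(-0.7035407) = 5.8456106;  |Δ| = 0.3456106
h(5.8456106) = 0.0013017
z₃ = 5.8456106 − 0.0013017·(0.3456106)/(0.4065536) = 5.8445041;  |Δ| = 0.0011066
h(5.8445041) = 0.0000058
z₄ = 5.8445041 − 0.0000058·(-0.0011066)/(-0.0012959) = 5.8444991;  |Δ| = 0.0000050
|z₄ − z₃| = 0.0000050 < 10^{-4}

n = 4, zₙ = 5.84450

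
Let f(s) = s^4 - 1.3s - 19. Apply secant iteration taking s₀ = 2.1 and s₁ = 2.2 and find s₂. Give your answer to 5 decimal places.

f(2.1) = -2.2819000, f(2.2) = 1.5656000
s₂ = 2.2000000 − 1.5656000·(2.2000000 − 2.1000000) / (1.5656000 − (-2.2819000)) = 2.2000000 − (0.1565600)/(3.8475000) = 2.1593086

2.15931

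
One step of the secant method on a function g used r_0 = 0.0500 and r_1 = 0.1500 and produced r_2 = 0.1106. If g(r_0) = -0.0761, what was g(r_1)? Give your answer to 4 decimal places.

0.0495

The secant line through (0.0500, -0.0761) and (0.1500, g(r_1)) crosses zero at r_2 = 0.1106.
So (0.0500, -0.0761), (0.1500, g(r_1)), (0.1106, 0) are collinear:
g(r_1) = -0.0761 · (0.1500 − 0.1106) / (0.0500 − 0.1106) = -0.0761 · (0.039400)/(-0.060600) = 0.049478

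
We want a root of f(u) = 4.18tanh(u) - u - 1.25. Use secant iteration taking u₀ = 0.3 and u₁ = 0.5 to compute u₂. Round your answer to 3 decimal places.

0.429

f(0.3) = -0.33231, f(0.5) = 0.18165
u₂ = 0.50000 − 0.18165·(0.50000 − 0.30000) / (0.18165 − (-0.33231)) = 0.50000 − (0.03633)/(0.51396) = 0.42931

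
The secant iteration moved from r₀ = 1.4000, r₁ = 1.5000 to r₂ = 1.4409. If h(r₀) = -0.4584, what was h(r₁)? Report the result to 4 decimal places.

The secant line through (1.4000, -0.4584) and (1.5000, h(r₁)) crosses zero at r₂ = 1.4409.
So (1.4000, -0.4584), (1.5000, h(r₁)), (1.4409, 0) are collinear:
h(r₁) = -0.4584 · (1.5000 − 1.4409) / (1.4000 − 1.4409) = -0.4584 · (0.059100)/(-0.040900) = 0.662382

0.6624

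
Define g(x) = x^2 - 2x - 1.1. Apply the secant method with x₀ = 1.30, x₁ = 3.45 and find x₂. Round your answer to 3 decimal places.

g(1.30) = -2.01000, g(3.45) = 3.90250
x₂ = 3.45000 − 3.90250·(3.45000 − 1.30000) / (3.90250 − (-2.01000)) = 3.45000 − (8.39038)/(5.91250) = 2.03091

2.031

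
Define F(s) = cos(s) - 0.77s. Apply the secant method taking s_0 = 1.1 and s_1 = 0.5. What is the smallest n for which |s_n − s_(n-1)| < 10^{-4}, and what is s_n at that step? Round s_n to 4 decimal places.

F(1.1) = -0.393404, F(0.5) = 0.492583
s_2 = 0.500000 − 0.492583·(-0.600000)/(0.885986) = 0.833582;  |Δ| = 0.333582
F(0.833582) = 0.030369
s_3 = 0.833582 − 0.030369·(0.333582)/(-0.462213) = 0.855500;  |Δ| = 0.021918
F(0.855500) = -0.002894
s_4 = 0.855500 − (-0.002894)·(0.021918)/(-0.033264) = 0.853593;  |Δ| = 0.001907
F(0.853593) = 0.000013
s_5 = 0.853593 − 0.000013·(-0.001907)/(0.002907) = 0.853601;  |Δ| = 0.000008
|s_5 − s_4| = 0.000008 < 10^{-4}

n = 5, s_n = 0.8536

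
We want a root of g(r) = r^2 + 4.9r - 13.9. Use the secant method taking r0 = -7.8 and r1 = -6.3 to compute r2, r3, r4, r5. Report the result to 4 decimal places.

-6.8522, -6.9156, -6.9112, -6.9112

g(-7.8) = 8.720000, g(-6.3) = -5.080000
r2 = -6.300000 − (-5.080000)·(-6.300000 − (-7.800000)) / (-5.080000 − 8.720000) = -6.300000 − (-7.620000)/(-13.800000) = -6.852174
g(-6.852174) = -0.523365
r3 = -6.852174 − (-0.523365)·(-6.852174 − (-6.300000)) / (-0.523365 − (-5.080000)) = -6.852174 − (0.288988)/(4.556635) = -6.915595
g(-6.915595) = 0.039042
r4 = -6.915595 − 0.039042·(-6.915595 − (-6.852174)) / (0.039042 − (-0.523365)) = -6.915595 − (-0.002476)/(0.562407) = -6.911193
g(-6.911193) = -0.000260
r5 = -6.911193 − (-0.000260)·(-6.911193 − (-6.915595)) / (-0.000260 − 0.039042) = -6.911193 − (-0.000001)/(-0.039302) = -6.911222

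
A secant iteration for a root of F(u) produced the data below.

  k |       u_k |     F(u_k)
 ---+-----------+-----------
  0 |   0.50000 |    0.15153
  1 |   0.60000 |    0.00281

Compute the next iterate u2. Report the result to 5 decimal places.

u2 = 0.60000 − 0.00281·(0.60000 − 0.50000) / (0.00281 − 0.15153)
   = 0.60000 − (0.0002810)/(-0.1487200) = 0.6018895

0.60189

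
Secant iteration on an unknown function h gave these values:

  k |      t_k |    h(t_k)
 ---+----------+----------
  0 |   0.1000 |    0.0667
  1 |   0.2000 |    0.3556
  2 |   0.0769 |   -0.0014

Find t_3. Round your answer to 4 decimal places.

0.0774

t_3 = 0.0769 − (-0.0014)·(0.0769 − 0.2000) / (-0.0014 − 0.3556)
   = 0.0769 − (0.000172)/(-0.357000) = 0.077383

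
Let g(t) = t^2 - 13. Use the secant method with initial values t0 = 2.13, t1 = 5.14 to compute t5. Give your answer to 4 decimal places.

3.6055

g(2.13) = -8.463100, g(5.14) = 13.419600
t2 = 5.140000 − 13.419600·(5.140000 − 2.130000) / (13.419600 − (-8.463100)) = 5.140000 − (40.392996)/(21.882700) = 3.294113
g(3.294113) = -2.148821
t3 = 3.294113 − (-2.148821)·(3.294113 − 5.140000) / (-2.148821 − 13.419600) = 3.294113 − (3.966481)/(-15.568421) = 3.548890
g(3.548890) = -0.405379
t4 = 3.548890 − (-0.405379)·(3.548890 − 3.294113) / (-0.405379 − (-2.148821)) = 3.548890 − (-0.103281)/(1.743442) = 3.608130
g(3.608130) = 0.018602
t5 = 3.608130 − 0.018602·(3.608130 − 3.548890) / (0.018602 − (-0.405379)) = 3.608130 − (0.001102)/(0.423981) = 3.605531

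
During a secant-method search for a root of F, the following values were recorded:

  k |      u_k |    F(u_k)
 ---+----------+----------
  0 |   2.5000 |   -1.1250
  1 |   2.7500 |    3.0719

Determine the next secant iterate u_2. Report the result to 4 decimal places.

2.5670

u_2 = 2.7500 − 3.0719·(2.7500 − 2.5000) / (3.0719 − (-1.1250))
   = 2.7500 − (0.767975)/(4.196900) = 2.567014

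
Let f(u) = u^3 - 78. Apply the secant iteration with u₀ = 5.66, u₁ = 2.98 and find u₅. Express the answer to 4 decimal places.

4.2721

f(5.66) = 103.321496, f(2.98) = -51.536408
u₂ = 2.980000 − (-51.536408)·(2.980000 − 5.660000) / (-51.536408 − 103.321496) = 2.980000 − (138.117573)/(-154.857904) = 3.871899
f(3.871899) = -19.954042
u₃ = 3.871899 − (-19.954042)·(3.871899 − 2.980000) / (-19.954042 − (-51.536408)) = 3.871899 − (-17.796986)/(31.582366) = 4.435409
f(4.435409) = 9.257148
u₄ = 4.435409 − 9.257148·(4.435409 − 3.871899) / (9.257148 − (-19.954042)) = 4.435409 − (5.216497)/(29.211190) = 4.256830
f(4.256830) = -0.863666
u₅ = 4.256830 − (-0.863666)·(4.256830 − 4.435409) / (-0.863666 − 9.257148) = 4.256830 − (0.154232)/(-10.120814) = 4.272069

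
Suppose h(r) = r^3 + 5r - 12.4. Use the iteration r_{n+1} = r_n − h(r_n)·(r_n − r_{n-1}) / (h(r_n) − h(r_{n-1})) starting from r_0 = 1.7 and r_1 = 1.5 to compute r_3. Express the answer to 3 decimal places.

1.624

h(1.7) = 1.01300, h(1.5) = -1.52500
r_2 = 1.50000 − (-1.52500)·(1.50000 − 1.70000) / (-1.52500 − 1.01300) = 1.50000 − (0.30500)/(-2.53800) = 1.62017
h(1.62017) = -0.04624
r_3 = 1.62017 − (-0.04624)·(1.62017 − 1.50000) / (-0.04624 − (-1.52500)) = 1.62017 − (-0.00556)/(1.47876) = 1.62393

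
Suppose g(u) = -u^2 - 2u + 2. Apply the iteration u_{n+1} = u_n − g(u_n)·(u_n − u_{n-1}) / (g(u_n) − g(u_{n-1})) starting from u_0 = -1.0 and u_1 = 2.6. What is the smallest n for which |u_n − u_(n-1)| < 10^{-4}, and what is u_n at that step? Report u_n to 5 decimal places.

n = 8, u_n = 0.73205

g(-1.0) = 3.0000000, g(2.6) = -9.9600000
u_2 = 2.6000000 − (-9.9600000)·(3.6000000)/(-12.9600000) = -0.1666667;  |Δ| = 2.7666667
g(-0.1666667) = 2.3055556
u_3 = -0.1666667 − 2.3055556·(-2.7666667)/(12.2655556) = 0.3533835;  |Δ| = 0.5200501
g(0.3533835) = 1.1683532
u_4 = 0.3533835 − 1.1683532·(0.5200501)/(-1.1372023) = 0.8876791;  |Δ| = 0.5342956
g(0.8876791) = -0.5633323
u_5 = 0.8876791 − (-0.5633323)·(0.5342956)/(-1.7316855) = 0.7138681;  |Δ| = 0.1738110
g(0.7138681) = 0.0626562
u_6 = 0.7138681 − 0.0626562·(-0.1738110)/(0.6259885) = 0.7312651;  |Δ| = 0.0173970
g(0.7312651) = 0.0027211
u_7 = 0.7312651 − 0.0027211·(0.0173970)/(-0.0599351) = 0.7320550;  |Δ| = 0.0007898
g(0.7320550) = -0.0000144
u_8 = 0.7320550 − (-0.0000144)·(0.0007898)/(-0.0027355) = 0.7320508;  |Δ| = 0.0000041
|u_8 − u_7| = 0.0000041 < 10^{-4}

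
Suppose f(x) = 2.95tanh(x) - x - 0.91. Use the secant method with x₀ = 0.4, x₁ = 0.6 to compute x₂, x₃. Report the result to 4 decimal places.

0.5436, 0.5361

f(0.4) = -0.189151, f(0.6) = 0.074296
x₂ = 0.600000 − 0.074296·(0.600000 − 0.400000) / (0.074296 − (-0.189151)) = 0.600000 − (0.014859)/(0.263447) = 0.543597
f(0.543597) = 0.008735
x₃ = 0.543597 − 0.008735·(0.543597 − 0.600000) / (0.008735 − 0.074296) = 0.543597 − (-0.000493)/(-0.065561) = 0.536082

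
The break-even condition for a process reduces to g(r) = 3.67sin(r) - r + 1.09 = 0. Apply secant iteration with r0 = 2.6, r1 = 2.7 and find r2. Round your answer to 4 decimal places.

g(2.6) = 0.381890, g(2.7) = -0.041516
r2 = 2.700000 − (-0.041516)·(2.700000 − 2.600000) / (-0.041516 − 0.381890) = 2.700000 − (-0.004152)/(-0.423406) = 2.690195

2.6902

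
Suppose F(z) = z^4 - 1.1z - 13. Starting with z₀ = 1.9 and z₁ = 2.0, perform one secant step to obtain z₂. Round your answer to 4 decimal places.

1.9720

F(1.9) = -2.057900, F(2.0) = 0.800000
z₂ = 2.000000 − 0.800000·(2.000000 − 1.900000) / (0.800000 − (-2.057900)) = 2.000000 − (0.080000)/(2.857900) = 1.972007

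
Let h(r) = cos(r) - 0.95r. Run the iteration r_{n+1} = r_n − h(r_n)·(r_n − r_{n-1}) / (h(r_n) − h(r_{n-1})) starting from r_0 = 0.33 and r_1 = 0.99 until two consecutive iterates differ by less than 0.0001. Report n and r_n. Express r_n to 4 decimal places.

n = 5, r_n = 0.7617

h(0.33) = 0.632542, h(0.99) = -0.391810
r_2 = 0.990000 − (-0.391810)·(0.660000)/(-1.024352) = 0.737553;  |Δ| = 0.252447
h(0.737553) = 0.039441
r_3 = 0.737553 − 0.039441·(-0.252447)/(0.431251) = 0.760641;  |Δ| = 0.023088
h(0.760641) = 0.001785
r_4 = 0.760641 − 0.001785·(0.023088)/(-0.037656) = 0.761736;  |Δ| = 0.001095
h(0.761736) = -0.000010
r_5 = 0.761736 − (-0.000010)·(0.001095)/(-0.001795) = 0.761730;  |Δ| = 0.000006
|r_5 − r_4| = 0.000006 < 0.0001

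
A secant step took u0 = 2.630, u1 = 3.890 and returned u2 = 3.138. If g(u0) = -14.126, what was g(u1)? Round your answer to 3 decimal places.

The secant line through (2.630, -14.126) and (3.890, g(u1)) crosses zero at u2 = 3.138.
So (2.630, -14.126), (3.890, g(u1)), (3.138, 0) are collinear:
g(u1) = -14.126 · (3.890 − 3.138) / (2.630 − 3.138) = -14.126 · (0.75200)/(-0.50800) = 20.91093

20.911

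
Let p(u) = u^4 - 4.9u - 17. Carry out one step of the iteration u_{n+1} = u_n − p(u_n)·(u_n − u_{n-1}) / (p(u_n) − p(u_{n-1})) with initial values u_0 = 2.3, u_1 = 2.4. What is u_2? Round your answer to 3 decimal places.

p(2.3) = -0.28590, p(2.4) = 4.41760
u_2 = 2.40000 − 4.41760·(2.40000 − 2.30000) / (4.41760 − (-0.28590)) = 2.40000 − (0.44176)/(4.70350) = 2.30608

2.306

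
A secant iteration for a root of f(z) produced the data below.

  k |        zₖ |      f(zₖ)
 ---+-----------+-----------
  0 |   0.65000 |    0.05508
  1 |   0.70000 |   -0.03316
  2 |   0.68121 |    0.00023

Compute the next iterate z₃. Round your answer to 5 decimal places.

0.68134

z₃ = 0.68121 − 0.00023·(0.68121 − 0.70000) / (0.00023 − (-0.03316))
   = 0.68121 − (-0.0000043)/(0.0333900) = 0.6813394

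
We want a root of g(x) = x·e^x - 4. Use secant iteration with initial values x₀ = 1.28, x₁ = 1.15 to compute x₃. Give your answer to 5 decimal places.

1.20228

g(1.28) = 0.6036988, g(1.15) = -0.3680782
x₂ = 1.1500000 − (-0.3680782)·(1.1500000 − 1.2800000) / (-0.3680782 − 0.6036988) = 1.1500000 − (0.0478502)/(-0.9717770) = 1.1992399
g(1.1992399) = -0.0214089
x₃ = 1.1992399 − (-0.0214089)·(1.1992399 − 1.1500000) / (-0.0214089 − (-0.3680782)) = 1.1992399 − (-0.0010542)/(0.3466692) = 1.2022807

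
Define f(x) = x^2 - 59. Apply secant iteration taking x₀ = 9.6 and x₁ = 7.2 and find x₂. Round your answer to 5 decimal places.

f(9.6) = 33.1600000, f(7.2) = -7.1600000
x₂ = 7.2000000 − (-7.1600000)·(7.2000000 − 9.6000000) / (-7.1600000 − 33.1600000) = 7.2000000 − (17.1840000)/(-40.3200000) = 7.6261905

7.62619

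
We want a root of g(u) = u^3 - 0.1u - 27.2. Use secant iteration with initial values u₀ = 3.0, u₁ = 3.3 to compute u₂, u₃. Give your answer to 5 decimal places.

g(3.0) = -0.5000000, g(3.3) = 8.4070000
u₂ = 3.3000000 − 8.4070000·(3.3000000 − 3.0000000) / (8.4070000 − (-0.5000000)) = 3.3000000 − (2.5221000)/(8.9070000) = 3.0168407
g(3.0168407) = -0.0444283
u₃ = 3.0168407 − (-0.0444283)·(3.0168407 − 3.3000000) / (-0.0444283 − 8.4070000) = 3.0168407 − (0.0125803)/(-8.4514283) = 3.0183292

3.01684, 3.01833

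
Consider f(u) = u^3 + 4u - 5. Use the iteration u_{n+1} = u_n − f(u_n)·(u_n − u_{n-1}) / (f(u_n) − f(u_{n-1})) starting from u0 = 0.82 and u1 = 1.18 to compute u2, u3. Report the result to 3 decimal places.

0.986, 0.999

f(0.82) = -1.16863, f(1.18) = 1.36303
u2 = 1.18000 − 1.36303·(1.18000 − 0.82000) / (1.36303 − (-1.16863)) = 1.18000 − (0.49069)/(2.53166) = 0.98618
f(0.98618) = -0.09618
u3 = 0.98618 − (-0.09618)·(0.98618 − 1.18000) / (-0.09618 − 1.36303) = 0.98618 − (0.01864)/(-1.45921) = 0.99895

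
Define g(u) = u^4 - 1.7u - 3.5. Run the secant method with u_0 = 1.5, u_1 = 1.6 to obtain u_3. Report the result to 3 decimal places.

1.577

g(1.5) = -0.98750, g(1.6) = 0.33360
u_2 = 1.60000 − 0.33360·(1.60000 − 1.50000) / (0.33360 − (-0.98750)) = 1.60000 − (0.03336)/(1.32110) = 1.57475
g(1.57475) = -0.02750
u_3 = 1.57475 − (-0.02750)·(1.57475 − 1.60000) / (-0.02750 − 0.33360) = 1.57475 − (0.00069)/(-0.36110) = 1.57667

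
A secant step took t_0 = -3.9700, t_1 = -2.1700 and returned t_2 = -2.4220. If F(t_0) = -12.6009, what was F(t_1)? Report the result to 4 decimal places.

2.0513

The secant line through (-3.9700, -12.6009) and (-2.1700, F(t_1)) crosses zero at t_2 = -2.4220.
So (-3.9700, -12.6009), (-2.1700, F(t_1)), (-2.4220, 0) are collinear:
F(t_1) = -12.6009 · (-2.1700 − (-2.4220)) / (-3.9700 − (-2.4220)) = -12.6009 · (0.252000)/(-1.548000) = 2.051309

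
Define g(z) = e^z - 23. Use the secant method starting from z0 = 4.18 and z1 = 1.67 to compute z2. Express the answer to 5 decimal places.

g(4.18) = 42.3658532, g(1.67) = -17.6878322
z2 = 1.6700000 − (-17.6878322)·(1.6700000 − 4.1800000) / (-17.6878322 − 42.3658532) = 1.6700000 − (44.3964588)/(-60.0536854) = 2.4092795

2.40928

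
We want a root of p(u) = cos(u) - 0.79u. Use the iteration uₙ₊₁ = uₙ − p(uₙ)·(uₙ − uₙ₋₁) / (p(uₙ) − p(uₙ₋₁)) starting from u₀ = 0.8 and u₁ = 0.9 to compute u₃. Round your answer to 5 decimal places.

p(0.8) = 0.0647067, p(0.9) = -0.0893900
u₂ = 0.9000000 − (-0.0893900)·(0.9000000 − 0.8000000) / (-0.0893900 − 0.0647067) = 0.9000000 − (-0.0089390)/(-0.1540967) = 0.8419910
p(0.8419910) = 0.0008061
u₃ = 0.8419910 − 0.0008061·(0.8419910 − 0.9000000) / (0.0008061 − (-0.0893900)) = 0.8419910 − (-0.0000468)/(0.0901961) = 0.8425094

0.84251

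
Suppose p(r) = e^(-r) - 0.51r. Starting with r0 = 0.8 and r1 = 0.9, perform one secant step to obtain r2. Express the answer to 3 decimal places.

p(0.8) = 0.04133, p(0.9) = -0.05243
r2 = 0.90000 − (-0.05243)·(0.90000 − 0.80000) / (-0.05243 − 0.04133) = 0.90000 − (-0.00524)/(-0.09376) = 0.84408

0.844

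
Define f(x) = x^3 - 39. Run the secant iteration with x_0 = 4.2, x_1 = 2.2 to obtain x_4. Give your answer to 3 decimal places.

3.378

f(4.2) = 35.08800, f(2.2) = -28.35200
x_2 = 2.20000 − (-28.35200)·(2.20000 − 4.20000) / (-28.35200 − 35.08800) = 2.20000 − (56.70400)/(-63.44000) = 3.09382
f(3.09382) = -9.38679
x_3 = 3.09382 − (-9.38679)·(3.09382 − 2.20000) / (-9.38679 − (-28.35200)) = 3.09382 − (-8.39011)/(18.96521) = 3.53622
f(3.53622) = 5.21974
x_4 = 3.53622 − 5.21974·(3.53622 − 3.09382) / (5.21974 − (-9.38679)) = 3.53622 − (2.30918)/(14.60653) = 3.37812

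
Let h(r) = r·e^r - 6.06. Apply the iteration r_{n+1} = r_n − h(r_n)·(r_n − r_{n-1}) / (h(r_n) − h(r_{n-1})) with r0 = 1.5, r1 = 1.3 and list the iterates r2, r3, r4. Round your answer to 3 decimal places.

h(1.5) = 0.66253, h(1.3) = -1.28991
r2 = 1.30000 − (-1.28991)·(1.30000 − 1.50000) / (-1.28991 − 0.66253) = 1.30000 − (0.25798)/(-1.95245) = 1.43213
h(1.43213) = -0.06277
r3 = 1.43213 − (-0.06277)·(1.43213 − 1.30000) / (-0.06277 − (-1.28991)) = 1.43213 − (-0.00829)/(1.22715) = 1.43889
h(1.43889) = 0.00640
r4 = 1.43889 − 0.00640·(1.43889 − 1.43213) / (0.00640 − (-0.06277)) = 1.43889 − (0.00004)/(0.06916) = 1.43827

1.432, 1.439, 1.438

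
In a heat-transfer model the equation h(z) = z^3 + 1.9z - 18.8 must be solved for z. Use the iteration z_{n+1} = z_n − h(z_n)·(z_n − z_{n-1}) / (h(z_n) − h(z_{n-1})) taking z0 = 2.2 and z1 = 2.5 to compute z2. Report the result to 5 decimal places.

2.41482

h(2.2) = -3.9720000, h(2.5) = 1.5750000
z2 = 2.5000000 − 1.5750000·(2.5000000 − 2.2000000) / (1.5750000 − (-3.9720000)) = 2.5000000 − (0.4725000)/(5.5470000) = 2.4148188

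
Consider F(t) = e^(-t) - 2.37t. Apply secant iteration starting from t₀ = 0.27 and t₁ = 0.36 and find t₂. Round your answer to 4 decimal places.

0.3098

F(0.27) = 0.123479, F(0.36) = -0.155524
t₂ = 0.360000 − (-0.155524)·(0.360000 − 0.270000) / (-0.155524 − 0.123479) = 0.360000 − (-0.013997)/(-0.279003) = 0.309832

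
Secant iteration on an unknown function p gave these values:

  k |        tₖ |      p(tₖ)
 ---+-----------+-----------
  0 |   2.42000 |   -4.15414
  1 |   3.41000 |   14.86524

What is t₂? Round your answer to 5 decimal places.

t₂ = 3.41000 − 14.86524·(3.41000 − 2.42000) / (14.86524 − (-4.15414))
   = 3.41000 − (14.7165876)/(19.0193800) = 2.6362320

2.63623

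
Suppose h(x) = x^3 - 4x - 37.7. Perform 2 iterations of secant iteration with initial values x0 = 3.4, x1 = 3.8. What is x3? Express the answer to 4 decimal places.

3.7490

h(3.4) = -11.996000, h(3.8) = 1.972000
x2 = 3.800000 − 1.972000·(3.800000 − 3.400000) / (1.972000 − (-11.996000)) = 3.800000 − (0.788800)/(13.968000) = 3.743528
h(3.743528) = -0.212301
x3 = 3.743528 − (-0.212301)·(3.743528 − 3.800000) / (-0.212301 − 1.972000) = 3.743528 − (0.011989)/(-2.184301) = 3.749017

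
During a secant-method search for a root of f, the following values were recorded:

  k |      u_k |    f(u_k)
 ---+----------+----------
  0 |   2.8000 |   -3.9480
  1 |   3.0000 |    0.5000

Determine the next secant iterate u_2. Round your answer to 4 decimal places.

u_2 = 3.0000 − 0.5000·(3.0000 − 2.8000) / (0.5000 − (-3.9480))
   = 3.0000 − (0.100000)/(4.448000) = 2.977518

2.9775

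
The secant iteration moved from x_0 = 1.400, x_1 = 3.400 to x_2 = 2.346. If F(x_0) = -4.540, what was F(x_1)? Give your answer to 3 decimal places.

5.058

The secant line through (1.400, -4.540) and (3.400, F(x_1)) crosses zero at x_2 = 2.346.
So (1.400, -4.540), (3.400, F(x_1)), (2.346, 0) are collinear:
F(x_1) = -4.540 · (3.400 − 2.346) / (1.400 − 2.346) = -4.540 · (1.05400)/(-0.94600) = 5.05831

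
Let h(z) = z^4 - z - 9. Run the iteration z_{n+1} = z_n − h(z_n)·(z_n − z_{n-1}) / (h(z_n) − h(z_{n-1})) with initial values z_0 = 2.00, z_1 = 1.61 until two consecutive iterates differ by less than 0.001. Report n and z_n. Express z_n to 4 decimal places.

h(2.00) = 5.000000, h(1.61) = -3.891018
z_2 = 1.610000 − (-3.891018)·(-0.390000)/(-8.891018) = 1.780678;  |Δ| = 0.170678
h(1.780678) = -0.726626
z_3 = 1.780678 − (-0.726626)·(0.170678)/(3.164392) = 1.819869;  |Δ| = 0.039192
h(1.819869) = 0.148977
z_4 = 1.819869 − 0.148977·(0.039192)/(0.875603) = 1.813201;  |Δ| = 0.006668
h(1.813201) = -0.004238
z_5 = 1.813201 − (-0.004238)·(-0.006668)/(-0.153215) = 1.813386;  |Δ| = 0.000184
|z_5 − z_4| = 0.000184 < 0.001

n = 5, z_n = 1.8134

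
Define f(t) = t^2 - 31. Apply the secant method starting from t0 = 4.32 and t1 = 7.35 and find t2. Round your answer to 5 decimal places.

f(4.32) = -12.3376000, f(7.35) = 23.0225000
t2 = 7.3500000 − 23.0225000·(7.3500000 − 4.3200000) / (23.0225000 − (-12.3376000)) = 7.3500000 − (69.7581750)/(35.3601000) = 5.3772065

5.37721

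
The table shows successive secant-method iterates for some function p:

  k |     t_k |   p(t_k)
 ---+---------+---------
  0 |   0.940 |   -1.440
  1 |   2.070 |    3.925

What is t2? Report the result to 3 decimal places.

t2 = 2.070 − 3.925·(2.070 − 0.940) / (3.925 − (-1.440))
   = 2.070 − (4.43525)/(5.36500) = 1.24330

1.243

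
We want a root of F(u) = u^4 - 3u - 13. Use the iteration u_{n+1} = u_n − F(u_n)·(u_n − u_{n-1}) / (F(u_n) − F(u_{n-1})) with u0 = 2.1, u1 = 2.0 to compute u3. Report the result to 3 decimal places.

2.096

F(2.1) = 0.14810, F(2.0) = -3.00000
u2 = 2.00000 − (-3.00000)·(2.00000 − 2.10000) / (-3.00000 − 0.14810) = 2.00000 − (0.30000)/(-3.14810) = 2.09530
F(2.09530) = -0.01147
u3 = 2.09530 − (-0.01147)·(2.09530 − 2.00000) / (-0.01147 − (-3.00000)) = 2.09530 − (-0.00109)/(2.98853) = 2.09566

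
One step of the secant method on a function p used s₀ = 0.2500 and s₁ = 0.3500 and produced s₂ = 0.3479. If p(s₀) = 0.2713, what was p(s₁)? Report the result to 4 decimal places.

The secant line through (0.2500, 0.2713) and (0.3500, p(s₁)) crosses zero at s₂ = 0.3479.
So (0.2500, 0.2713), (0.3500, p(s₁)), (0.3479, 0) are collinear:
p(s₁) = 0.2713 · (0.3500 − 0.3479) / (0.2500 − 0.3479) = 0.2713 · (0.002100)/(-0.097900) = -0.005820

-0.0058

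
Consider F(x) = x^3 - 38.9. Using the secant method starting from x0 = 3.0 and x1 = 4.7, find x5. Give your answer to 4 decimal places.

F(3.0) = -11.900000, F(4.7) = 64.923000
x2 = 4.700000 − 64.923000·(4.700000 − 3.000000) / (64.923000 − (-11.900000)) = 4.700000 − (110.369100)/(76.823000) = 3.263333
F(3.263333) = -4.147663
x3 = 3.263333 − (-4.147663)·(3.263333 − 4.700000) / (-4.147663 − 64.923000) = 3.263333 − (5.958812)/(-69.070663) = 3.349604
F(3.349604) = -1.317961
x4 = 3.349604 − (-1.317961)·(3.349604 − 3.263333) / (-1.317961 − (-4.147663)) = 3.349604 − (-0.113702)/(2.829702) = 3.389786
F(3.389786) = 0.050825
x5 = 3.389786 − 0.050825·(3.389786 − 3.349604) / (0.050825 − (-1.317961)) = 3.389786 − (0.002042)/(1.368786) = 3.388294

3.3883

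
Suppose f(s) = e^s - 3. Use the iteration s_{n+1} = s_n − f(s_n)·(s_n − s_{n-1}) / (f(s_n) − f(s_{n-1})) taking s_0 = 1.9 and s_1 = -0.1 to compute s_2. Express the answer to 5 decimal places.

f(1.9) = 3.6858944, f(-0.1) = -2.0951626
s_2 = -0.1000000 − (-2.0951626)·(-0.1000000 − 1.9000000) / (-2.0951626 − 3.6858944) = -0.1000000 − (4.1903252)/(-5.7810570) = 0.6248372

0.62484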